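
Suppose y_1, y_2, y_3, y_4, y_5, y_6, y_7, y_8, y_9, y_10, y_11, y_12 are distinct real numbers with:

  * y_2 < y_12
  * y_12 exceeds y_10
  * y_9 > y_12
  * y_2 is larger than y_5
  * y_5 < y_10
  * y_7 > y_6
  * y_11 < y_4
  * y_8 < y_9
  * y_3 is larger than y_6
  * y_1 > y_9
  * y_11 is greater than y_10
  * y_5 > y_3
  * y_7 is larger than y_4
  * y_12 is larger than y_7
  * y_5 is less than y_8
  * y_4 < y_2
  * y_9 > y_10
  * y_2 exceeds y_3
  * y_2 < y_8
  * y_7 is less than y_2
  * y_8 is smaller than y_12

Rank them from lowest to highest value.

The consecutive links are each given: y_6 < y_3; y_3 < y_5; y_5 < y_10; y_10 < y_11; y_11 < y_4; y_4 < y_7; y_7 < y_2; y_2 < y_8; y_8 < y_12; y_12 < y_9; y_9 < y_1.

y_6 < y_3 < y_5 < y_10 < y_11 < y_4 < y_7 < y_2 < y_8 < y_12 < y_9 < y_1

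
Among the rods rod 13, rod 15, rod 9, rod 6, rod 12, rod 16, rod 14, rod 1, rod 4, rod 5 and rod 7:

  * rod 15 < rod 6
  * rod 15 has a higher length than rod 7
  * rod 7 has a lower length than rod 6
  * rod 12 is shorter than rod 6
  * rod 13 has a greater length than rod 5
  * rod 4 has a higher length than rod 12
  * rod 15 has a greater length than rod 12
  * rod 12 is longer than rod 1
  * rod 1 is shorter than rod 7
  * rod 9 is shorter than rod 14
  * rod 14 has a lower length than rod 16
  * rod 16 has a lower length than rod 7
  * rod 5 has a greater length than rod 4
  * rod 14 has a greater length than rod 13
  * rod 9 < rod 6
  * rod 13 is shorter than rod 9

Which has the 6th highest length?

The consecutive relations fix a unique order: rod 1 < rod 12 < rod 4 < rod 5 < rod 13 < rod 9 < rod 14 < rod 16 < rod 7 < rod 15 < rod 6.
Counting 6 from the largest end gives rod 9.

rod 9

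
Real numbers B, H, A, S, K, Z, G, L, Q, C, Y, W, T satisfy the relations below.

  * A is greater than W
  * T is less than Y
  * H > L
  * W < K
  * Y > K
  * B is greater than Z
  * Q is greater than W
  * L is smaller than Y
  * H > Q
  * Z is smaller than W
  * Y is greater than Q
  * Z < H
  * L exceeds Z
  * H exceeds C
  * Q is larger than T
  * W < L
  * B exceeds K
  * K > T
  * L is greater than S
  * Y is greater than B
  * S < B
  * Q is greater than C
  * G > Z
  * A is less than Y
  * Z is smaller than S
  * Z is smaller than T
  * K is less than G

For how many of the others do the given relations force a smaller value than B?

5

From B the given relations immediately reach Z, S, K.
From those, W, T — 5 in total.
Nothing else is reachable below B; 5 in all.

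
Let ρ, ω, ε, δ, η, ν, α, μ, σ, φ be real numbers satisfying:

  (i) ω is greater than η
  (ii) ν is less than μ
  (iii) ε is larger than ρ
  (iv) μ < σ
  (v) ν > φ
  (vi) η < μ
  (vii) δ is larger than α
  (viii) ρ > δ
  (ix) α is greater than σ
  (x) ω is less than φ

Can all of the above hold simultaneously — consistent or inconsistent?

Every relation is compatible with η < ω < φ < ν < μ < σ < α < δ < ρ < ε; the set is consistent.

consistent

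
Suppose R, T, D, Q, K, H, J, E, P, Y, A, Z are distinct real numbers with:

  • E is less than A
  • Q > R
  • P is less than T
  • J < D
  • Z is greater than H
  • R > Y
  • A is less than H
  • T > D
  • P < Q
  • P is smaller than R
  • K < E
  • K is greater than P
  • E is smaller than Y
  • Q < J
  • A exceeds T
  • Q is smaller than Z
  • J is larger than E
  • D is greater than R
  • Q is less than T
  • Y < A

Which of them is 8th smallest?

D

Piecing the relations together gives one ordering: P < K < E < Y < R < Q < J < D < T < A < H < Z.
The 8th smallest is D.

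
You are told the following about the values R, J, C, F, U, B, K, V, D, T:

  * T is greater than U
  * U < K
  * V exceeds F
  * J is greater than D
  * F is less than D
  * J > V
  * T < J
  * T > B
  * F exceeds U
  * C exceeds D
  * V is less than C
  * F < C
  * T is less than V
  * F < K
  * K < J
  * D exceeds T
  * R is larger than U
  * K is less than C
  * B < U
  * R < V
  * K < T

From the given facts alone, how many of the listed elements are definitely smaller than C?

8

The elements the relations force below C are B, U, F, K, R, T, V, D — no chain reaches any other.
That is 8.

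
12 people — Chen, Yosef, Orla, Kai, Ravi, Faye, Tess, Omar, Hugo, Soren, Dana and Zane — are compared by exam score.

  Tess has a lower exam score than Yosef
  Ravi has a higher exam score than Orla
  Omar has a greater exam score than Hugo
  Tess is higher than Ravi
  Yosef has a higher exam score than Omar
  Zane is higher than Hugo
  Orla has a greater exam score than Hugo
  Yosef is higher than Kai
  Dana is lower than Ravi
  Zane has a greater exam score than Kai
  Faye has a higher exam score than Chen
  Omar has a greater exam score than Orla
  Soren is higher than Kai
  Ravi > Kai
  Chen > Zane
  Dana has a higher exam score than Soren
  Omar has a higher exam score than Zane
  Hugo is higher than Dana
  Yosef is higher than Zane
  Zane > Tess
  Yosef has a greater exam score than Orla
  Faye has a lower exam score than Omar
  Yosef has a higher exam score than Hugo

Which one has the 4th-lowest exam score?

Chaining the given pairs: Kai < Soren < Dana < Hugo < Orla < Ravi < Tess < Zane < Chen < Faye < Omar < Yosef.
The 4th smallest is Hugo.

Hugo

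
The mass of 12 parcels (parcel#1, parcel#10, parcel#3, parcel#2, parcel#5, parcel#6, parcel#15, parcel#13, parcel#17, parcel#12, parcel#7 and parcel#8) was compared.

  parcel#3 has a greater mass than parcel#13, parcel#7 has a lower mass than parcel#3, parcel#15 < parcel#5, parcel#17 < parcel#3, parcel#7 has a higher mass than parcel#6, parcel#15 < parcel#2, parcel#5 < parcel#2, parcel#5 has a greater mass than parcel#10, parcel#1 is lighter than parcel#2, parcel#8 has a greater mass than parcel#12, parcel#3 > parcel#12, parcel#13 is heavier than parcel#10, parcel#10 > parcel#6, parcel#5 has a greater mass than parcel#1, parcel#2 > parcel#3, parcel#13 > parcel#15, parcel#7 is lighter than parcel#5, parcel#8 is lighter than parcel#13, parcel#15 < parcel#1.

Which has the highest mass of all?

parcel#6 is not greatest since parcel#6 < parcel#7; parcel#12 is not greatest since parcel#12 < parcel#3; parcel#17 is not greatest since parcel#17 < parcel#3; parcel#10 is not greatest since parcel#10 < parcel#13; parcel#15 is not greatest since parcel#15 < parcel#1; parcel#8 is not greatest since parcel#8 < parcel#13; parcel#1 is not greatest since parcel#1 < parcel#2; parcel#13 is not greatest since parcel#13 < parcel#3; parcel#7 is not greatest since parcel#7 < parcel#3; parcel#3 is not greatest since parcel#3 < parcel#2; parcel#5 is not greatest since parcel#5 < parcel#2.
Only parcel#2 has nothing above it, so parcel#2 is the highest mass.

parcel#2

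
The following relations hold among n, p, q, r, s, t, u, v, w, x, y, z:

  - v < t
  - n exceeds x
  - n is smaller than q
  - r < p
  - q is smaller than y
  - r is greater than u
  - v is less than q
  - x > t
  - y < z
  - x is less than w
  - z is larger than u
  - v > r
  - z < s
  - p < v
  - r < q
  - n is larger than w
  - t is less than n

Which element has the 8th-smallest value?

n

The consecutive relations fix a unique order: u < r < p < v < t < x < w < n < q < y < z < s.
Counting 8 from the smallest end gives n.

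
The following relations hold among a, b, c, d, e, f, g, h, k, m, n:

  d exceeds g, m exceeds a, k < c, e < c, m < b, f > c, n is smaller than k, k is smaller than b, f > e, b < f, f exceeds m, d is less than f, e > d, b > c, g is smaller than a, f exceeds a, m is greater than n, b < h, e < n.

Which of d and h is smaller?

d

d < e and e < n give d < n.
With n < k: d < e < n < k.
Then k < c extends the chain to c.
Then c < b extends the chain to b.
With b < h: d < e < n < k < c < b < h.
So d < h; d is the smaller of the two.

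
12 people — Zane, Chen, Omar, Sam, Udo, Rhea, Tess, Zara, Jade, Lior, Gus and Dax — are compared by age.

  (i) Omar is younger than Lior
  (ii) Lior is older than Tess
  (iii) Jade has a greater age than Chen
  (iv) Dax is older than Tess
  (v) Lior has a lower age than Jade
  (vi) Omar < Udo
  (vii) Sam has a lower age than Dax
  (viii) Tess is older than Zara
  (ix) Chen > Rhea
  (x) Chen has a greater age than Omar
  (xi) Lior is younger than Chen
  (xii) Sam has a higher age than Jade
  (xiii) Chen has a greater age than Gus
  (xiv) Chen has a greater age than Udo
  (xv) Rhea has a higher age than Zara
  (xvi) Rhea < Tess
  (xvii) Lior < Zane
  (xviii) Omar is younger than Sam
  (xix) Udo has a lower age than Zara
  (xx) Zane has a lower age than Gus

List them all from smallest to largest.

Omar < Udo < Zara < Rhea < Tess < Lior < Zane < Gus < Chen < Jade < Sam < Dax

The consecutive links are each given: Omar < Udo; Udo < Zara; Zara < Rhea; Rhea < Tess; Tess < Lior; Lior < Zane; Zane < Gus; Gus < Chen; Chen < Jade; Jade < Sam; Sam < Dax.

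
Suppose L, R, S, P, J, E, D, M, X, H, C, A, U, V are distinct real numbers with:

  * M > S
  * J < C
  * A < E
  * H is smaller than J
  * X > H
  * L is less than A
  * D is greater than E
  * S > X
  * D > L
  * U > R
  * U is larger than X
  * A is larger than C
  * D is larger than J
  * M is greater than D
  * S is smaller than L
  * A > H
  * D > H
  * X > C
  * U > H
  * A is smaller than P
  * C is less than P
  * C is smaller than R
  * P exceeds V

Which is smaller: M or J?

J < C and C < X give J < X.
With X < S: J < C < X < S.
Then S < L extends the chain to L.
Then L < A extends the chain to A.
Then A < E extends the chain to E.
Then E < D extends the chain to D.
With D < M: J < C < X < S < L < A < E < D < M.
So J < M; J is the smaller of the two.

J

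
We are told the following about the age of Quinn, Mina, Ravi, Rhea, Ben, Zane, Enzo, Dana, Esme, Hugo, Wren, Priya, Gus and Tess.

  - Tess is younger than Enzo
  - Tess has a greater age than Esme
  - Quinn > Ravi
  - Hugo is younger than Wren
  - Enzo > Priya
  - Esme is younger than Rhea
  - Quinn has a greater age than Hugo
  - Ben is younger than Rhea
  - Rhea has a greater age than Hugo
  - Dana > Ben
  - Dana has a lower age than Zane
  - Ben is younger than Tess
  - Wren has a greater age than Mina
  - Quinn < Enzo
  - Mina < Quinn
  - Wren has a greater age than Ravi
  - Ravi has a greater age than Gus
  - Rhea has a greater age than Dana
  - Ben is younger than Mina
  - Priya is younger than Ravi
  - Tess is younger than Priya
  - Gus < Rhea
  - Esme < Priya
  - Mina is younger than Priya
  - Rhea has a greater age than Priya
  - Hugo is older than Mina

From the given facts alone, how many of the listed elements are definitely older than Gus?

5

Directly above Gus: Ravi, Rhea.
One step further: Wren, Quinn (4 so far).
One step further: Enzo (5 so far).
Nothing else is reachable above Gus; 5 in all.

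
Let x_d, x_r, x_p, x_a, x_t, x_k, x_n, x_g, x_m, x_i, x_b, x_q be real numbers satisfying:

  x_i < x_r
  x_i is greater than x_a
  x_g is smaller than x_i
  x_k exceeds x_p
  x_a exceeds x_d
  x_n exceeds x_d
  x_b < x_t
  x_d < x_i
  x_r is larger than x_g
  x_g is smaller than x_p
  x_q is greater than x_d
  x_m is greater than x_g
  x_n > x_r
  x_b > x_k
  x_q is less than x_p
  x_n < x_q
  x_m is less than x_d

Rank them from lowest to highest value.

x_g < x_m < x_d < x_a < x_i < x_r < x_n < x_q < x_p < x_k < x_b < x_t

The consecutive links are each given: x_g < x_m; x_m < x_d; x_d < x_a; x_a < x_i; x_i < x_r; x_r < x_n; x_n < x_q; x_q < x_p; x_p < x_k; x_k < x_b; x_b < x_t.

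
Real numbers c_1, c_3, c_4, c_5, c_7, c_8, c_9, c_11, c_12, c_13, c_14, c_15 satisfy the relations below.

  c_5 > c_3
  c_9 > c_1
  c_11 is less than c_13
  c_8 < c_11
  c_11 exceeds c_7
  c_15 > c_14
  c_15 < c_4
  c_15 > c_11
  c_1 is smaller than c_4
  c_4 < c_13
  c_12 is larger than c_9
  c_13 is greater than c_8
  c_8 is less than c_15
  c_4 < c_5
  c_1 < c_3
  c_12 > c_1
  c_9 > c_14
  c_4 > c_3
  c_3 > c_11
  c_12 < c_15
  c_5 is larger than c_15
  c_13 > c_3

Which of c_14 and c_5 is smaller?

c_14 < c_9 < c_12 < c_15 < c_4 < c_5, by transitivity through c_9, c_12, c_15, c_4.
So c_14 < c_5; c_14 is the smaller of the two.

c_14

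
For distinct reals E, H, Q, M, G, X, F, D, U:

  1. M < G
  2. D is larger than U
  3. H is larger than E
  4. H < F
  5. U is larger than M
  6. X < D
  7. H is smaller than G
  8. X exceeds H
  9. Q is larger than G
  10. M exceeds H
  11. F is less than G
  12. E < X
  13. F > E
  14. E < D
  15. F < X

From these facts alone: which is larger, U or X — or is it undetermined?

undetermined

Following every chain through X: above X we get D; below X we get E, H, F.
U is not reached, and no chain runs the other way from U to X.
So the given relations leave the order of X and U undetermined.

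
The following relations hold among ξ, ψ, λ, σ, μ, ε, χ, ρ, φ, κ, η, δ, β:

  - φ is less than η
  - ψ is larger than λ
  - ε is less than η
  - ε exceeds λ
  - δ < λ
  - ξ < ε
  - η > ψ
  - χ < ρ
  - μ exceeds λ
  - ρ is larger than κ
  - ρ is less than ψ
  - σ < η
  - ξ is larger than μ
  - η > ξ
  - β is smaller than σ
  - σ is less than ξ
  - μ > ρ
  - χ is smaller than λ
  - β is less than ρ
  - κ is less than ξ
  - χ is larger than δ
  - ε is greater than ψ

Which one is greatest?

δ is not greatest since δ < χ; κ is not greatest since κ < ρ; χ is not greatest since χ < λ; λ is not greatest since λ < ψ; β is not greatest since β < ρ; σ is not greatest since σ < ξ; ρ is not greatest since ρ < μ; ψ is not greatest since ψ < ε; μ is not greatest since μ < ξ; ξ is not greatest since ξ < ε; ε is not greatest since ε < η; φ is not greatest since φ < η.
Only η has nothing above it, so η is the greatest.

η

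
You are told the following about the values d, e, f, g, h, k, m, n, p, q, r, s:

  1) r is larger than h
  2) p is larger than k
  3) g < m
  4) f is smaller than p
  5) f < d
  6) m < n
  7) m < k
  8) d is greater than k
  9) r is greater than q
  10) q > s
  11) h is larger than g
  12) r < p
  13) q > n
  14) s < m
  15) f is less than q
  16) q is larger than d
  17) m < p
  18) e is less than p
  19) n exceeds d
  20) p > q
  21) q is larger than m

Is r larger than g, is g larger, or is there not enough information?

r

g < m and m < k give g < k.
With k < d: g < m < k < d.
Then d < n extends the chain to n.
With n < q: g < m < k < d < n < q.
With q < r: g < m < k < d < n < q < r.
So r is larger.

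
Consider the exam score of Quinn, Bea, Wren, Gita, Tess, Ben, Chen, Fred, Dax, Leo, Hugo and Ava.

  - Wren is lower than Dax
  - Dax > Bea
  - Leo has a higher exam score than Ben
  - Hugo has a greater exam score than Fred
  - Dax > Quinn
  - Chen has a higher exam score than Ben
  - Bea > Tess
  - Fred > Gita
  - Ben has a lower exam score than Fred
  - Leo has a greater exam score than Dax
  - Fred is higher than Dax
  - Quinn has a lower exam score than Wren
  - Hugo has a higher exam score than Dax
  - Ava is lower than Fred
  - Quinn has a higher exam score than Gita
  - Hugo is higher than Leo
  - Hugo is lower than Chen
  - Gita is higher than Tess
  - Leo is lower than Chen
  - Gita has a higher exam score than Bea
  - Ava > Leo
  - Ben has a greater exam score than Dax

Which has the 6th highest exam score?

Chaining the given pairs: Tess < Bea < Gita < Quinn < Wren < Dax < Ben < Leo < Ava < Fred < Hugo < Chen.
The 6th largest is Ben.

Ben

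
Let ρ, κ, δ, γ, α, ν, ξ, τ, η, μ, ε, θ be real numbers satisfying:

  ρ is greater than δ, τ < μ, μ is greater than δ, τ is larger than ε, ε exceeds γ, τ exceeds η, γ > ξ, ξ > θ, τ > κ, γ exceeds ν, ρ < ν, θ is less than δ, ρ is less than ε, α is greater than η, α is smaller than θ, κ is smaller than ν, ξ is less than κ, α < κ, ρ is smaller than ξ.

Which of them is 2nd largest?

τ

Piecing the relations together gives one ordering: η < α < θ < δ < ρ < ξ < κ < ν < γ < ε < τ < μ.
Counting 2 from the largest end gives τ.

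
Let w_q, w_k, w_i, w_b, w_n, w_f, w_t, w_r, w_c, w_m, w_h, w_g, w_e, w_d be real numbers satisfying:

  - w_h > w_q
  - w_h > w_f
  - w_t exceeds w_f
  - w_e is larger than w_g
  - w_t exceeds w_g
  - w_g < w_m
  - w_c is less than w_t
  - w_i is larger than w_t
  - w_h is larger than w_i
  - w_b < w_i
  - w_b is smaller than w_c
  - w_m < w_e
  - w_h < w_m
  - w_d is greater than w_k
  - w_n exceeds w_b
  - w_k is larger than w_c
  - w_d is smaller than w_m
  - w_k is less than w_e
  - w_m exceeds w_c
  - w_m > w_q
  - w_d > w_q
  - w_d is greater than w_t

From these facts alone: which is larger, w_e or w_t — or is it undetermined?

w_t < w_i and w_i < w_h give w_t < w_h.
With w_h < w_m: w_t < w_i < w_h < w_m.
Then w_m < w_e extends the chain to w_e.
So w_e is larger.

w_e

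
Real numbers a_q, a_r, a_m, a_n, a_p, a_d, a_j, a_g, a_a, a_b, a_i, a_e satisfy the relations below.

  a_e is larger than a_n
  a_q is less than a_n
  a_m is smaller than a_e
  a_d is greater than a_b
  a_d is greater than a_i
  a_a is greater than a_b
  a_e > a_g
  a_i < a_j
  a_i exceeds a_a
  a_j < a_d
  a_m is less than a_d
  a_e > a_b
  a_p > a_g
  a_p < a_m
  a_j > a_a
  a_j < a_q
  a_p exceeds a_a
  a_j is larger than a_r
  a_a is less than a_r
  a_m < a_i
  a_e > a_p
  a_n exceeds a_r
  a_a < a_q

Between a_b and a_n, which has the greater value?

a_b < a_a and a_a < a_p give a_b < a_p.
Then a_p < a_m extends the chain to a_m.
Then a_m < a_i extends the chain to a_i.
Then a_i < a_j extends the chain to a_j.
With a_j < a_q: a_b < a_a < a_p < a_m < a_i < a_j < a_q.
With a_q < a_n: a_b < a_a < a_p < a_m < a_i < a_j < a_q < a_n.
So a_b < a_n; a_n is the larger of the two.

a_n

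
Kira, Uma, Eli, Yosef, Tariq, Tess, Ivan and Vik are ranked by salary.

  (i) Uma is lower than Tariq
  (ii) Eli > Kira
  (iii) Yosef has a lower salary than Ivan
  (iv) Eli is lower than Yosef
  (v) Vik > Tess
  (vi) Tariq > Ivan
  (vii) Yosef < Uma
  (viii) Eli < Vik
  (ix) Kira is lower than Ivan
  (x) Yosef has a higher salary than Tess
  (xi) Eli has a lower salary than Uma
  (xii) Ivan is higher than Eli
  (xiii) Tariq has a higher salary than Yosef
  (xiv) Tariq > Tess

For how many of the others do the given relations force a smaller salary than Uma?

4

Directly below Uma: Eli, Yosef.
One step further: Kira, Tess (4 so far).
No other element is forced below Uma by the given relations, so the count is 4.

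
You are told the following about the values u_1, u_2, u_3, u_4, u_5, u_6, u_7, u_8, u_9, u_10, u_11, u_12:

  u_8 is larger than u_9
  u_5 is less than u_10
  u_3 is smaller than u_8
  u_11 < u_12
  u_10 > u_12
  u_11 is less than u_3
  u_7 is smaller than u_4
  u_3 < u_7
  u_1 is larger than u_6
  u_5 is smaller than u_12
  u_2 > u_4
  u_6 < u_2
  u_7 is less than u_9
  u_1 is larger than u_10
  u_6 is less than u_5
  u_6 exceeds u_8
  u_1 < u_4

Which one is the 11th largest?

The consecutive relations fix a unique order: u_11 < u_3 < u_7 < u_9 < u_8 < u_6 < u_5 < u_12 < u_10 < u_1 < u_4 < u_2.
Counting 11 from the largest end gives u_3.

u_3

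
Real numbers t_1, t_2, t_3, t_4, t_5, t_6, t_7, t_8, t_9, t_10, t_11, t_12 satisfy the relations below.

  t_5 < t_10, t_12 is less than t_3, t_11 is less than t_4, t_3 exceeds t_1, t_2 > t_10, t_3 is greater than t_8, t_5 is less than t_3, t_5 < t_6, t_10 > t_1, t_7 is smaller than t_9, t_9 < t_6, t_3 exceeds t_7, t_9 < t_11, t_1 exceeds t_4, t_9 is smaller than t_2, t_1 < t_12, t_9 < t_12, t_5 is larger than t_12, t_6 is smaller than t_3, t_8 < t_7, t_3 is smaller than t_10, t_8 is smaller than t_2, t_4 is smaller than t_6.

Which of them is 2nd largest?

Chaining the given pairs: t_8 < t_7 < t_9 < t_11 < t_4 < t_1 < t_12 < t_5 < t_6 < t_3 < t_10 < t_2.
Counting 2 from the largest end gives t_10.

t_10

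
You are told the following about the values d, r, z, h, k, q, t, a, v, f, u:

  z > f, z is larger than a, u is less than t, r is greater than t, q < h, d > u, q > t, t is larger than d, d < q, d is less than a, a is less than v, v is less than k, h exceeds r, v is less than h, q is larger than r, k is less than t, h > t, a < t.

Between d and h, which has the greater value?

Link the given pairs in sequence: d < a; a < v; v < k; k < t; t < r; r < q; q < h.
Together: d < a < v < k < t < r < q < h.
So d < h; h is the larger of the two.

h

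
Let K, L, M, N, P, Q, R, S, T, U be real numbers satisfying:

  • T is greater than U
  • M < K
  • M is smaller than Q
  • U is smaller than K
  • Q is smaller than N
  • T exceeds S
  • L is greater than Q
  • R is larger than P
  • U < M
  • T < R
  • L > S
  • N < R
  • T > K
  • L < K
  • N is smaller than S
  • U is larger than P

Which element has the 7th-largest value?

Chaining the given pairs: P < U < M < Q < N < S < L < K < T < R.
The 7th largest is Q.

Q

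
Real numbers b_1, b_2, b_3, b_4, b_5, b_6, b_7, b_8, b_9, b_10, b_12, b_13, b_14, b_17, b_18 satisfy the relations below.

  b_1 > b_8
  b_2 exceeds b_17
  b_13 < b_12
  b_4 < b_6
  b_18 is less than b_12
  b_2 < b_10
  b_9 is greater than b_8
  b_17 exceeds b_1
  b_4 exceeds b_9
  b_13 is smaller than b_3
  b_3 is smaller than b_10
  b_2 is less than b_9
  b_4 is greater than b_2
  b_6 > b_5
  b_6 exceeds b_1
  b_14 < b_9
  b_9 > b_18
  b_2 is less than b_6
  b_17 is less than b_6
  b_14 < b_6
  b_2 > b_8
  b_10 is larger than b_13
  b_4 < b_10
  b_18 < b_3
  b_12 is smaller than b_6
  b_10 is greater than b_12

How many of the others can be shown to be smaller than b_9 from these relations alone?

From b_9 the given relations immediately reach b_8, b_14, b_18, b_2.
From those, b_17 — 5 in total.
From those, b_1 — 6 in total.
No other element is forced below b_9 by the given relations, so the count is 6.

6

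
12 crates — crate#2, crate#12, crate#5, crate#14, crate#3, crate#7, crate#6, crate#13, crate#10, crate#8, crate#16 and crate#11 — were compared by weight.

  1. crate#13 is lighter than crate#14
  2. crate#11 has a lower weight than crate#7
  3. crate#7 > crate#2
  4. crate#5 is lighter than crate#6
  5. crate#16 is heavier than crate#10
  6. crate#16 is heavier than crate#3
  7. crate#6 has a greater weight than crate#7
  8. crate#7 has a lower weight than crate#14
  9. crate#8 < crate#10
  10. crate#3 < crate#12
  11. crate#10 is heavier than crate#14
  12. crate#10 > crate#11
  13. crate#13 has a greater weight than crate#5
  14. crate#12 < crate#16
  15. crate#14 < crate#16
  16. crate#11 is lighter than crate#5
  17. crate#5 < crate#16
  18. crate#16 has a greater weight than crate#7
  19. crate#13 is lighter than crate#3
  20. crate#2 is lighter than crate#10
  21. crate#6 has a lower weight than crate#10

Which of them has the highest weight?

crate#16

Chaining downward from crate#16: directly below it, crate#7, crate#5, crate#3, crate#12, crate#14, crate#10; then crate#11, crate#2, crate#8, crate#13, crate#6.
That covers every other element, and nothing is given above crate#16, so crate#16 is the highest weight.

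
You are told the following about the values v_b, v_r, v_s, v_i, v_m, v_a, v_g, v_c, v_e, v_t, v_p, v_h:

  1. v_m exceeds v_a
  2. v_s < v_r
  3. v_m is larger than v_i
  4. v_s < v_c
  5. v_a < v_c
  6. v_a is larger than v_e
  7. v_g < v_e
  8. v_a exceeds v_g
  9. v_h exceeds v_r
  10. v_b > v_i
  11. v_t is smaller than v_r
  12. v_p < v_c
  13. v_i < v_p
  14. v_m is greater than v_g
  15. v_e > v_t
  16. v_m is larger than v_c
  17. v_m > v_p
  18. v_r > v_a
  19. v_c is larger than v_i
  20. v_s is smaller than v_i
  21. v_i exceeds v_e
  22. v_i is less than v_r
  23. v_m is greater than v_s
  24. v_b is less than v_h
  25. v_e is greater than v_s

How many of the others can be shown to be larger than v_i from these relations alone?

6

Directly above v_i: v_p, v_r, v_b, v_c, v_m.
One step further: v_h (6 so far).
No other element is forced above v_i by the given relations, so the count is 6.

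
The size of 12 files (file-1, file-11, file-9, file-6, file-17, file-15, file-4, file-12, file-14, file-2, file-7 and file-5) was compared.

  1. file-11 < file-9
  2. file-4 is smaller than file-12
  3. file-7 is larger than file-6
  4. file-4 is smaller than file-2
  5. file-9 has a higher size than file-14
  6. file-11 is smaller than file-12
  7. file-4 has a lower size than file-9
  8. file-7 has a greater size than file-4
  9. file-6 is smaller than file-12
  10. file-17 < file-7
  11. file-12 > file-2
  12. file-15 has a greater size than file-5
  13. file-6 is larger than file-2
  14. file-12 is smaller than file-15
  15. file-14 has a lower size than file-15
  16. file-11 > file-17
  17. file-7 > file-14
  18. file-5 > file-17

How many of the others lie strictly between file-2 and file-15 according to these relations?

2

Chaining upward from file-2 reaches: file-6, file-7, file-12.
Chaining downward from file-15 reaches: file-14, file-4, file-17, file-6, file-11, file-12, file-5.
Strictly between file-2 and file-15 are those in both lists: file-6, file-12 — 2 elements.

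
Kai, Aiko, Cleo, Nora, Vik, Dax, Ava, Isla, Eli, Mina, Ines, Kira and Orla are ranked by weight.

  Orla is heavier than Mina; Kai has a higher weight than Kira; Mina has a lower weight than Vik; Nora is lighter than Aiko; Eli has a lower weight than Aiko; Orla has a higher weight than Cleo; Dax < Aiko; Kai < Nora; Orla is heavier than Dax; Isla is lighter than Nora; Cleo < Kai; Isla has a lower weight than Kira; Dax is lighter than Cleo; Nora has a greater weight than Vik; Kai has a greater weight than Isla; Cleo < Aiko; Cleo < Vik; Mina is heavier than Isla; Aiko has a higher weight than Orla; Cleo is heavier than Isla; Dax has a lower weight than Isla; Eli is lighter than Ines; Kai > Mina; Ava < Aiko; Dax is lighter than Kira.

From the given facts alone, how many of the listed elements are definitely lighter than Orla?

4

From Orla the given relations immediately reach Dax, Cleo, Mina.
From those, Isla — 4 in total.
Nothing else is reachable below Orla; 4 in all.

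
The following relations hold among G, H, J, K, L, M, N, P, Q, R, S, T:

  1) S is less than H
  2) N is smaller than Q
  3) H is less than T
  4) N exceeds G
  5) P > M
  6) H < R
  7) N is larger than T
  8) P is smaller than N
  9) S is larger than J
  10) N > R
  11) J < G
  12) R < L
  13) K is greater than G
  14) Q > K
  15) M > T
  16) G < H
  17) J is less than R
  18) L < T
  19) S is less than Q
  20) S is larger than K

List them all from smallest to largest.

The consecutive links are each given: J < G; G < K; K < S; S < H; H < R; R < L; L < T; T < M; M < P; P < N; N < Q.

J < G < K < S < H < R < L < T < M < P < N < Q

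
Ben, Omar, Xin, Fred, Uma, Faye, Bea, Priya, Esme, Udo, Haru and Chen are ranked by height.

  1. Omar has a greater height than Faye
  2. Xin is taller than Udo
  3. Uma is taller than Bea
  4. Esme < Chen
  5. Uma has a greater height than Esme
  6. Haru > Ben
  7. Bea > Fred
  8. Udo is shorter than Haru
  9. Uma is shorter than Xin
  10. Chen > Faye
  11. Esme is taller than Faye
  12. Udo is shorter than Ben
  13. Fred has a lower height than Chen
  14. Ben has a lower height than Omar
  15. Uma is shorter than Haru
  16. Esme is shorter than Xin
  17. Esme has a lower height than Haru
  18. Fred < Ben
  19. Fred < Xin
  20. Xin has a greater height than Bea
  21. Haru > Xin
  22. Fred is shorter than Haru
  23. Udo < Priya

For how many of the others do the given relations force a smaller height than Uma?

From Uma the given relations immediately reach Esme, Bea.
From those, Fred, Faye — 4 in total.
Nothing else is reachable below Uma; 4 in all.

4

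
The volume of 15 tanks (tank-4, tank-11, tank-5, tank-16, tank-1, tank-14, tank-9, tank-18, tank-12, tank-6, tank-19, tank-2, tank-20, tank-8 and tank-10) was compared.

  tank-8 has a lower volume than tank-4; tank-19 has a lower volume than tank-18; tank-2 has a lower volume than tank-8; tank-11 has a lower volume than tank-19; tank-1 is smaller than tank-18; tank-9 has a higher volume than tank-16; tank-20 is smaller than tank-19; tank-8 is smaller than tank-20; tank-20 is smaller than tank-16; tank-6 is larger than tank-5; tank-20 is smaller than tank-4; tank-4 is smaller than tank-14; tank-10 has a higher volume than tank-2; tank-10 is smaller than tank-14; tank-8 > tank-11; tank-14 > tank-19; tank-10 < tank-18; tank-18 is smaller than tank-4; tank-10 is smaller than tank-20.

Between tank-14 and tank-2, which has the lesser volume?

Following the relations from tank-2: tank-2 < tank-8 < tank-20 < tank-19 < tank-18 < tank-4 < tank-14.
So tank-2 < tank-14; tank-2 is the smaller of the two.

tank-2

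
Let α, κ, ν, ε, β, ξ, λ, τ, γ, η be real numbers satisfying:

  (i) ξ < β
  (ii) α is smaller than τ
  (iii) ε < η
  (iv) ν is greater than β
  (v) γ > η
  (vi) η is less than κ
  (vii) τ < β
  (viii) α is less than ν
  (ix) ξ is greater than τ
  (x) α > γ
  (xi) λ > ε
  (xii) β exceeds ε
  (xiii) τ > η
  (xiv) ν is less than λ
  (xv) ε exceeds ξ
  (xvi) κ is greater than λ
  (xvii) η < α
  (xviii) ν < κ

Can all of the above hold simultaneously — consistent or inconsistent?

inconsistent

We have τ < ξ stated directly, yet also ξ < ε < η < γ < α < τ by chaining the others — so ξ < τ. Contradiction.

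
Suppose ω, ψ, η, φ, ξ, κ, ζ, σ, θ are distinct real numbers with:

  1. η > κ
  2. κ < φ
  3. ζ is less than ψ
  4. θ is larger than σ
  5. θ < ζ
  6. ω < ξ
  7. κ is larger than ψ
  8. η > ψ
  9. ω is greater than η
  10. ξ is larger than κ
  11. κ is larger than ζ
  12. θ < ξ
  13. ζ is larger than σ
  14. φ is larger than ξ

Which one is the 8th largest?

The consecutive relations fix a unique order: σ < θ < ζ < ψ < κ < η < ω < ξ < φ.
Counting 8 from the largest end gives θ.

θ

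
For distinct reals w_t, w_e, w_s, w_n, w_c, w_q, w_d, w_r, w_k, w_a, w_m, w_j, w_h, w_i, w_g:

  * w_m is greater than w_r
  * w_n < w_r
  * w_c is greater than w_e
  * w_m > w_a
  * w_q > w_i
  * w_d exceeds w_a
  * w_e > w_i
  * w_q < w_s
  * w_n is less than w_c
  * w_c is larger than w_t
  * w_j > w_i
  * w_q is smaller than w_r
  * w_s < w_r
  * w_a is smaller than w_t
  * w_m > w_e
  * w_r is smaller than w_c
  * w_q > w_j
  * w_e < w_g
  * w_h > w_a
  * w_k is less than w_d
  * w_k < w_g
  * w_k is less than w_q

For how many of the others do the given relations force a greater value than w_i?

8

From w_i the given relations immediately reach w_j, w_q, w_e.
From those, w_s, w_r, w_g, w_m, w_c — 8 in total.
Nothing else is reachable above w_i; 8 in all.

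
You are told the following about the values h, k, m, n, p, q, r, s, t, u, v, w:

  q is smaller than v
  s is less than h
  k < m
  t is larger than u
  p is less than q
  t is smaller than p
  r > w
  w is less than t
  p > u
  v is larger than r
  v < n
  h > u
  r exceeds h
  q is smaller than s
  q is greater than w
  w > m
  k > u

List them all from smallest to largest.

u < k < m < w < t < p < q < s < h < r < v < n

Each adjacent pair is fixed by a given relation: u < k; k < m; m < w; w < t; t < p; p < q; q < s; s < h; h < r; r < v; v < n. Chaining them end to end gives the full order.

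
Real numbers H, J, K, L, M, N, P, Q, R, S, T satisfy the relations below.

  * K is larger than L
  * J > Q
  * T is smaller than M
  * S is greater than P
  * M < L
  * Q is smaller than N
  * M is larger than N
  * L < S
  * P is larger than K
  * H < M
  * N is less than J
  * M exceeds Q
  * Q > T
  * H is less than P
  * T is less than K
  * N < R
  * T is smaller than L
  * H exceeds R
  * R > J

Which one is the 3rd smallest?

N

The consecutive relations fix a unique order: T < Q < N < J < R < H < M < L < K < P < S.
The 3rd smallest is N.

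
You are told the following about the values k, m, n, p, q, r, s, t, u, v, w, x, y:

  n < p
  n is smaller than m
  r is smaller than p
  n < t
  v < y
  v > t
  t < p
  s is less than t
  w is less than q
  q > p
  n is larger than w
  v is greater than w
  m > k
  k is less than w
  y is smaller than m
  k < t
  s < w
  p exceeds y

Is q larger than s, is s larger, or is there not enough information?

s < w and w < n give s < n.
Then n < t extends the chain to t.
With t < v: s < w < n < t < v.
Then v < y extends the chain to y.
With y < p: s < w < n < t < v < y < p.
Then p < q extends the chain to q.
So q is larger.

q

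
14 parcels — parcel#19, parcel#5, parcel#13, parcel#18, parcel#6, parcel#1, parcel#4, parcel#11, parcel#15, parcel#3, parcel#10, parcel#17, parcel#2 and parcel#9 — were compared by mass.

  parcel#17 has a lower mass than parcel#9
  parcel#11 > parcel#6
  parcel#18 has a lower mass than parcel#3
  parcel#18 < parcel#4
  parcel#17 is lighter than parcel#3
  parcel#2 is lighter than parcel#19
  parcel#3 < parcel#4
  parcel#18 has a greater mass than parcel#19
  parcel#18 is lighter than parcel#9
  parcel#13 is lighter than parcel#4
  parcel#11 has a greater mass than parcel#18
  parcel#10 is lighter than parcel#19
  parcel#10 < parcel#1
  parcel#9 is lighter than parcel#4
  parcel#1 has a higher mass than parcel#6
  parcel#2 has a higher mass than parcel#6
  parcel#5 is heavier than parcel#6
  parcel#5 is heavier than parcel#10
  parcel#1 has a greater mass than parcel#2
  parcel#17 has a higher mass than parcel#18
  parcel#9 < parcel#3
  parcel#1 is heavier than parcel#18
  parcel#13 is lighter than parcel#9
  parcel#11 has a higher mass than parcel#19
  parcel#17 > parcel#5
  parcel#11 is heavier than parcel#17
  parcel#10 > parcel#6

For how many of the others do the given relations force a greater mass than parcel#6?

11

The elements the relations force above parcel#6 are parcel#2, parcel#10, parcel#19, parcel#18, parcel#5, parcel#1, parcel#17, parcel#9, parcel#3, parcel#4, parcel#11 — no chain reaches any other.
That is 11.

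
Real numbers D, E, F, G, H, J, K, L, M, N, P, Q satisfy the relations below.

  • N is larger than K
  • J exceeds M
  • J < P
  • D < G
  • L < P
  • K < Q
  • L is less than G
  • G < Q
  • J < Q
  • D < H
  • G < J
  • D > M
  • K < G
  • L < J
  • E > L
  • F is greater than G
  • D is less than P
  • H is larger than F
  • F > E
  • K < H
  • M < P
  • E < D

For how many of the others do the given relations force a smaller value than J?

6

Directly below J: M, L, G.
One step further: K, D (5 so far).
One step further: E (6 so far).
No other element is forced below J by the given relations, so the count is 6.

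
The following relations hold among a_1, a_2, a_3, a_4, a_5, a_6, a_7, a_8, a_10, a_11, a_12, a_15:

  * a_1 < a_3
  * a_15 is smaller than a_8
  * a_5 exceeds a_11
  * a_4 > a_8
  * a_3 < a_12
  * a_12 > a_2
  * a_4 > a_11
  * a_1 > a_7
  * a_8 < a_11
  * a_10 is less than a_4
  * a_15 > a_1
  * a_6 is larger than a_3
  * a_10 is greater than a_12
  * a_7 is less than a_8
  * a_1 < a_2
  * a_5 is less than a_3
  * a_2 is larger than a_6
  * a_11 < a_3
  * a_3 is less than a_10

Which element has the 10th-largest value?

Piecing the relations together gives one ordering: a_7 < a_1 < a_15 < a_8 < a_11 < a_5 < a_3 < a_6 < a_2 < a_12 < a_10 < a_4.
The 10th largest is a_15.

a_15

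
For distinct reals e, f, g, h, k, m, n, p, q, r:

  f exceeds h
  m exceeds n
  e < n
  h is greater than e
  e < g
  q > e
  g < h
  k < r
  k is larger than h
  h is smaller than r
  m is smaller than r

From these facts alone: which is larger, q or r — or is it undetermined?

Following every chain through q: below q we get e.
r is not reached, and no chain runs the other way from r to q.
So the given relations leave the order of q and r undetermined.

undetermined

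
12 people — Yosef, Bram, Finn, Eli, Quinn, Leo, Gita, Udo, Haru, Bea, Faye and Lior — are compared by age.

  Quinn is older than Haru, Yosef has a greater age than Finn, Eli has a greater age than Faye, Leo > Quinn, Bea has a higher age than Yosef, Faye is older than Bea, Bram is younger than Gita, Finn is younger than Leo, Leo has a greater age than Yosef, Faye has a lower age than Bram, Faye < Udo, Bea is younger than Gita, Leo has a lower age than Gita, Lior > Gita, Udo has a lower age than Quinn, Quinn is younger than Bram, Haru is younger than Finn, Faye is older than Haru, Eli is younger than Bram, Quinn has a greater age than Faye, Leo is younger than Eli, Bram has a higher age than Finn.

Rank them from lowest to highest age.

Haru < Finn < Yosef < Bea < Faye < Udo < Quinn < Leo < Eli < Bram < Gita < Lior

The consecutive links are each given: Haru < Finn; Finn < Yosef; Yosef < Bea; Bea < Faye; Faye < Udo; Udo < Quinn; Quinn < Leo; Leo < Eli; Eli < Bram; Bram < Gita; Gita < Lior.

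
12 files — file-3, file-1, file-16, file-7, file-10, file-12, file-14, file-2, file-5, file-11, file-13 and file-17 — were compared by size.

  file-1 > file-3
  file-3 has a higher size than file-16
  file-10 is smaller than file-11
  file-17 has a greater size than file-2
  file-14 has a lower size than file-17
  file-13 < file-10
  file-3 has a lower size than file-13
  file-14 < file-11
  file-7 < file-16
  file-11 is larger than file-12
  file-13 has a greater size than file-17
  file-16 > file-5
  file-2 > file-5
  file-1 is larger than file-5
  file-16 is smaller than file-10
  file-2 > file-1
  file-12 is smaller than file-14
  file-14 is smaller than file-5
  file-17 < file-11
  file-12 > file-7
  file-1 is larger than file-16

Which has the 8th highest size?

file-16

Piecing the relations together gives one ordering: file-7 < file-12 < file-14 < file-5 < file-16 < file-3 < file-1 < file-2 < file-17 < file-13 < file-10 < file-11.
The 8th largest is file-16.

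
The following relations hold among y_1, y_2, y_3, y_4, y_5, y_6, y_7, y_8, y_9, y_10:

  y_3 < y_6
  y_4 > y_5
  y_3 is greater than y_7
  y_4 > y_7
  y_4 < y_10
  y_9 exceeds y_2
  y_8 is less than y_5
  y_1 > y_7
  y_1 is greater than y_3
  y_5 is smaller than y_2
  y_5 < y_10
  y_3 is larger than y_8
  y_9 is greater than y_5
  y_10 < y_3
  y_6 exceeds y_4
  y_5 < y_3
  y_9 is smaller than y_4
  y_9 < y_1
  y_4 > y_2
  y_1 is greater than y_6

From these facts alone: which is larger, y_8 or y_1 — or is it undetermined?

Following the relations from y_8: y_8 < y_5 < y_2 < y_9 < y_4 < y_10 < y_3 < y_6 < y_1.
So y_1 is larger.

y_1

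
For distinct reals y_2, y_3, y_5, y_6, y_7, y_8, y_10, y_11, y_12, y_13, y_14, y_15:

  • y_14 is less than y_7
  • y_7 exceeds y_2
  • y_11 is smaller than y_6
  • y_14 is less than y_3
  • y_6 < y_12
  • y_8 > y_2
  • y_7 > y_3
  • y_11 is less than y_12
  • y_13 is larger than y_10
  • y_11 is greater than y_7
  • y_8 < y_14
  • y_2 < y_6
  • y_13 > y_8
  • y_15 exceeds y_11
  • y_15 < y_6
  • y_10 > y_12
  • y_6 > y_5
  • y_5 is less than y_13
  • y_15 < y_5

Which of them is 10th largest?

y_14

Chaining the given pairs: y_2 < y_8 < y_14 < y_3 < y_7 < y_11 < y_15 < y_5 < y_6 < y_12 < y_10 < y_13.
Counting 10 from the largest end gives y_14.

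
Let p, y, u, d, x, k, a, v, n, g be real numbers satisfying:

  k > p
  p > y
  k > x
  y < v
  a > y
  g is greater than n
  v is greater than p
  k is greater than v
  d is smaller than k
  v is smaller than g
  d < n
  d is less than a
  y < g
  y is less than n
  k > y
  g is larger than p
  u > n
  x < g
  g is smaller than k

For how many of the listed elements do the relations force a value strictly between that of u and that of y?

The relations place y below u. An element lies strictly between them when it is forced above y and also forced below u.
Above y: {p, v, a, n, g, k}. Below u: {d, n}.
Intersection: {n} — 1.

1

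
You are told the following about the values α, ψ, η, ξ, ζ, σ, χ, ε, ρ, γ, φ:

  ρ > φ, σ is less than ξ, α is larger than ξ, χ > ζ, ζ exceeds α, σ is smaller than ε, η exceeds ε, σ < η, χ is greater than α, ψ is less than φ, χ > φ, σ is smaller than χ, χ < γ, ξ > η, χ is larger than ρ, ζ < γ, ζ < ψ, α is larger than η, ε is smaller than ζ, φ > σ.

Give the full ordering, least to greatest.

Nothing is placed below σ, so it is least; from there σ < ε; ε < η; η < ξ; ξ < α; α < ζ; ζ < ψ; ψ < φ; φ < ρ; ρ < χ; χ < γ, each given directly.

σ < ε < η < ξ < α < ζ < ψ < φ < ρ < χ < γ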